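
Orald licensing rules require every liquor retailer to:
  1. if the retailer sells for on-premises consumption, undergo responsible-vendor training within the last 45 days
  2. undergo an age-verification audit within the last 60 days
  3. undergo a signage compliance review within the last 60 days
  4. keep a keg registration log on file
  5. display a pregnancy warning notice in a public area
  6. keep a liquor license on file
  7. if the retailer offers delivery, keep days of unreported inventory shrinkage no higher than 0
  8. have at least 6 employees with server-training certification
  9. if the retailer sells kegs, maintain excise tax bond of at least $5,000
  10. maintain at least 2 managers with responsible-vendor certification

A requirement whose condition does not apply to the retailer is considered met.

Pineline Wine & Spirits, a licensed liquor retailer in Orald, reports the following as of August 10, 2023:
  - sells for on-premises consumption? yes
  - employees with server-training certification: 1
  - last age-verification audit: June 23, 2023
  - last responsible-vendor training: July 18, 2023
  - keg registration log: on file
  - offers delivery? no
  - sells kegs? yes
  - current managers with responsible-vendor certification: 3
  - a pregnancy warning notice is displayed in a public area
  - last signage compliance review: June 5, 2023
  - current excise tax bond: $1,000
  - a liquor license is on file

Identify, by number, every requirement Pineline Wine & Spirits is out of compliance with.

1. condition 'sells for on-premises consumption' holds; responsible-vendor training 23 days ago vs limit 45 → met
2. age-verification audit 48 days ago vs limit 60 → met
3. signage compliance review 66 days ago vs limit 60 → not met
4. keg registration log present → met
5. pregnancy warning notice present → met
6. liquor license present → met
7. condition 'offers delivery' does not hold → requirement n/a → met
8. employees with server-training certification 1 < 6 → not met
9. condition 'sells kegs' holds; excise tax bond $1,000 < $5,000 → not met
10. managers with responsible-vendor certification 3 ≥ 2 → met
Not met: 3, 8, 9

3, 8, 9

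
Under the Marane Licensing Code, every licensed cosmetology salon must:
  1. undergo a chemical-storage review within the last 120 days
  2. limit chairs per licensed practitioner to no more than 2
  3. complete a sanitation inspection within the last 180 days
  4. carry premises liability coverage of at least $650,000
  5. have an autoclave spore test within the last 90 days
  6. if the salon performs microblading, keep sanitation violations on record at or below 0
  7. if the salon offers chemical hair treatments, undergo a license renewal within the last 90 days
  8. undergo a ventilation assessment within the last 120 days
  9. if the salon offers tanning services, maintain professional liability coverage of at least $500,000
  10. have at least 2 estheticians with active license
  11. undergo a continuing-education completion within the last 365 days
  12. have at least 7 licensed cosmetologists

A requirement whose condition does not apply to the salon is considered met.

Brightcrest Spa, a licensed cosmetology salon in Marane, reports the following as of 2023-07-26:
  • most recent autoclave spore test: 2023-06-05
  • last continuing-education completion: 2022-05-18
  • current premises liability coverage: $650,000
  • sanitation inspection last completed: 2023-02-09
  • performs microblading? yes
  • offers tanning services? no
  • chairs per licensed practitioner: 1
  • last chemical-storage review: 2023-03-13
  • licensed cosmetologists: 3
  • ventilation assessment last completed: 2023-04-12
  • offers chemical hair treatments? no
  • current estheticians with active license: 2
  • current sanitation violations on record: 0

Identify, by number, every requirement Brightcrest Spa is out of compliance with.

1, 11, 12

1. chemical-storage review 135 days ago vs limit 120 → not met
2. chairs per licensed practitioner 1 ≤ 2 → met
3. sanitation inspection 167 days ago vs limit 180 → met
4. premises liability coverage $650,000 ≥ $650,000 → met
5. autoclave spore test 51 days ago vs limit 90 → met
6. condition 'performs microblading' holds; sanitation violations on record 0 ≤ 0 → met
7. condition 'offers chemical hair treatments' does not hold → requirement n/a → met
8. ventilation assessment 105 days ago vs limit 120 → met
9. condition 'offers tanning services' does not hold → requirement n/a → met
10. estheticians with active license 2 ≥ 2 → met
11. continuing-education completion 434 days ago vs limit 365 → not met
12. licensed cosmetologists 3 < 7 → not met
Not met: 1, 11, 12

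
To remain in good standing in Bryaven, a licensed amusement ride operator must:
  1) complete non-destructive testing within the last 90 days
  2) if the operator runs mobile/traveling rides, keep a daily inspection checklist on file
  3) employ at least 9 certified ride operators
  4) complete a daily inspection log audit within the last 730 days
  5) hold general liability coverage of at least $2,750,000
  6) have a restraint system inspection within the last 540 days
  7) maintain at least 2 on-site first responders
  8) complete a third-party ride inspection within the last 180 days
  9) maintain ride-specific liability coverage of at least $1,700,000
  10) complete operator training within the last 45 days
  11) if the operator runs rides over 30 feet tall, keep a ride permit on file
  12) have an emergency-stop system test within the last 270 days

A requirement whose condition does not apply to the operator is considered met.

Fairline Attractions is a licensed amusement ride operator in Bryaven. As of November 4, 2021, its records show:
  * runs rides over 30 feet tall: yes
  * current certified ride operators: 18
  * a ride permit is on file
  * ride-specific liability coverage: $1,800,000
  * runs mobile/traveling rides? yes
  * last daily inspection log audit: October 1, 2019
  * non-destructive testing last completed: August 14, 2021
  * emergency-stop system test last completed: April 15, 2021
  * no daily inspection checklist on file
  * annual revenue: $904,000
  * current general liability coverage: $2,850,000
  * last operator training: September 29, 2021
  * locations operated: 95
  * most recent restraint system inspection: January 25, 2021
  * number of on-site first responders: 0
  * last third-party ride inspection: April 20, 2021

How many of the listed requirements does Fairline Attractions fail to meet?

1. non-destructive testing 82 days ago vs limit 90 → met
2. condition 'runs mobile/traveling rides' holds; daily inspection checklist absent → not met
3. certified ride operators 18 ≥ 9 → met
4. daily inspection log audit 765 days ago vs limit 730 → not met
5. general liability coverage $2,850,000 ≥ $2,750,000 → met
6. restraint system inspection 283 days ago vs limit 540 → met
7. on-site first responders 0 < 2 → not met
8. third-party ride inspection 198 days ago vs limit 180 → not met
9. ride-specific liability coverage $1,800,000 ≥ $1,700,000 → met
10. operator training 36 days ago vs limit 45 → met
11. condition 'runs rides over 30 feet tall' holds; ride permit present → met
12. emergency-stop system test 203 days ago vs limit 270 → met
Not met: 4 of 12

4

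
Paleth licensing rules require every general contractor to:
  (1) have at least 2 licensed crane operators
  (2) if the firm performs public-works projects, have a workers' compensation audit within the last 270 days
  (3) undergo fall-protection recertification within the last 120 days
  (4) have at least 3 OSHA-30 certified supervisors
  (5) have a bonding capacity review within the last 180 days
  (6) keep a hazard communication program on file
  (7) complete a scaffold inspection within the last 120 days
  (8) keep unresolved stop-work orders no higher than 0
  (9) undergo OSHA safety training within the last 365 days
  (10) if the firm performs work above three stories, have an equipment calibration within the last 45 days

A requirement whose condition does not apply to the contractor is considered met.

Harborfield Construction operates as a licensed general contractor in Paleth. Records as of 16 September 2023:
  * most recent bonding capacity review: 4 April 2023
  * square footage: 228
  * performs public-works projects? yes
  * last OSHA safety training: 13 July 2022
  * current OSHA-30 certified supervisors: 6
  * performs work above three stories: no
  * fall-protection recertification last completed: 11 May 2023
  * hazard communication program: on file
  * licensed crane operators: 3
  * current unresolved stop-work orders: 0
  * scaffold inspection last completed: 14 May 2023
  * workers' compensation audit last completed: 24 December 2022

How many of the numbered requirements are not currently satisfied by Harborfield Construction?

3

1. licensed crane operators 3 ≥ 2 → met
2. condition 'performs public-works projects' holds; workers' compensation audit 266 days ago vs limit 270 → met
3. fall-protection recertification 128 days ago vs limit 120 → not met
4. OSHA-30 certified supervisors 6 ≥ 3 → met
5. bonding capacity review 165 days ago vs limit 180 → met
6. hazard communication program present → met
7. scaffold inspection 125 days ago vs limit 120 → not met
8. unresolved stop-work orders 0 ≤ 0 → met
9. OSHA safety training 430 days ago vs limit 365 → not met
10. condition 'performs work above three stories' does not hold → requirement n/a → met
Not met: 3 of 10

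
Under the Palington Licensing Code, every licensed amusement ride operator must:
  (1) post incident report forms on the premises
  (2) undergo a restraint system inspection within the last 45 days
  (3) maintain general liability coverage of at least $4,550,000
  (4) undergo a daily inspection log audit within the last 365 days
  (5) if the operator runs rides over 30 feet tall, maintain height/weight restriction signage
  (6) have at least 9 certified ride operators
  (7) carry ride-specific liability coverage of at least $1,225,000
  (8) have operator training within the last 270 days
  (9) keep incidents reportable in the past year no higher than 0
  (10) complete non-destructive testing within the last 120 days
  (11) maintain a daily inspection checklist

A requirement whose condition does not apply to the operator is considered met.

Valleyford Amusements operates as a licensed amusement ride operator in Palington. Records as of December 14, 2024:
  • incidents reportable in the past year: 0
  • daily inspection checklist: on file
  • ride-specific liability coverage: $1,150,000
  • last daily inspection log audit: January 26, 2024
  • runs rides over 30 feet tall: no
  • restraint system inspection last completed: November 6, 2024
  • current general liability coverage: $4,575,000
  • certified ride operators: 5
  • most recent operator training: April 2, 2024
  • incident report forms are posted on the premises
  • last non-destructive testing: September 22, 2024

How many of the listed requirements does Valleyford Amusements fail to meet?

2

1. incident report forms present → met
2. restraint system inspection 38 days ago vs limit 45 → met
3. general liability coverage $4,575,000 ≥ $4,550,000 → met
4. daily inspection log audit 323 days ago vs limit 365 → met
5. condition 'runs rides over 30 feet tall' does not hold → requirement n/a → met
6. certified ride operators 5 < 9 → not met
7. ride-specific liability coverage $1,150,000 < $1,225,000 → not met
8. operator training 256 days ago vs limit 270 → met
9. incidents reportable in the past year 0 ≤ 0 → met
10. non-destructive testing 83 days ago vs limit 120 → met
11. daily inspection checklist present → met
Not met: 2 of 11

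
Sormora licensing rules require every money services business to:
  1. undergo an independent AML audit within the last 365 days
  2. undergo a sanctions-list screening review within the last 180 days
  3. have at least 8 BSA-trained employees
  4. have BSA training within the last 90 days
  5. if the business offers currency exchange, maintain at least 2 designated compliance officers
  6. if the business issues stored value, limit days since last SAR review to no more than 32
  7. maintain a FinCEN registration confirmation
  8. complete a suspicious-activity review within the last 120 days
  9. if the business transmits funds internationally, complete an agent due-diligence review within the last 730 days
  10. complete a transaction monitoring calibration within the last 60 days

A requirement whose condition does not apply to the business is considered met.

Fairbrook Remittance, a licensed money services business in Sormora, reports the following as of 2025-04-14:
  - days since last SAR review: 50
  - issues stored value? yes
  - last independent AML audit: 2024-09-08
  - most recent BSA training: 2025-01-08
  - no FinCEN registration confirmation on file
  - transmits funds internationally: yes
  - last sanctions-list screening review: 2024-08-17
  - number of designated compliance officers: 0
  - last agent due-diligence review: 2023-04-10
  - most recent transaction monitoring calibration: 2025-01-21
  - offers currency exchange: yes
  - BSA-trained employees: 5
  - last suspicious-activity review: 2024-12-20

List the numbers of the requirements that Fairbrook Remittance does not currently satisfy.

1. independent AML audit 218 days ago vs limit 365 → met
2. sanctions-list screening review 240 days ago vs limit 180 → not met
3. BSA-trained employees 5 < 8 → not met
4. BSA training 96 days ago vs limit 90 → not met
5. condition 'offers currency exchange' holds; designated compliance officers 0 < 2 → not met
6. condition 'issues stored value' holds; days since last SAR review 50 > 32 → not met
7. FinCEN registration confirmation absent → not met
8. suspicious-activity review 115 days ago vs limit 120 → met
9. condition 'transmits funds internationally' holds; agent due-diligence review 735 days ago vs limit 730 → not met
10. transaction monitoring calibration 83 days ago vs limit 60 → not met
Not met: 2, 3, 4, 5, 6, 7, 9, 10

2, 3, 4, 5, 6, 7, 9, 10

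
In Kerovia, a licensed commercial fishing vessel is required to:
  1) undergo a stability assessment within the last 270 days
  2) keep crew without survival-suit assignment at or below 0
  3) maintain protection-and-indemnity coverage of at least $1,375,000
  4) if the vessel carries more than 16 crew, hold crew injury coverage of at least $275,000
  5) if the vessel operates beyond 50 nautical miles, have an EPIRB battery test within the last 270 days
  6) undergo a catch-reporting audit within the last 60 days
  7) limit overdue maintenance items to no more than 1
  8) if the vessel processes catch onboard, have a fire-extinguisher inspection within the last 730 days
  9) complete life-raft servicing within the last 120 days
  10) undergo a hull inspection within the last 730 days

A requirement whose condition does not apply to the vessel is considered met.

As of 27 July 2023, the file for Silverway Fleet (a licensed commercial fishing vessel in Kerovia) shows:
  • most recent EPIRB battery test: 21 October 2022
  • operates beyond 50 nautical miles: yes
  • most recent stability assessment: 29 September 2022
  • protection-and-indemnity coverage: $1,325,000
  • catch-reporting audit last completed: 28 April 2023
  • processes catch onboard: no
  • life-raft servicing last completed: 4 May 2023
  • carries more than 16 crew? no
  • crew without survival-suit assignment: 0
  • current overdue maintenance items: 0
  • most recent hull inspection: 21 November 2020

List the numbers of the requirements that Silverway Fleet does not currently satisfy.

1. stability assessment 301 days ago vs limit 270 → not met
2. crew without survival-suit assignment 0 ≤ 0 → met
3. protection-and-indemnity coverage $1,325,000 < $1,375,000 → not met
4. condition 'carries more than 16 crew' does not hold → requirement n/a → met
5. condition 'operates beyond 50 nautical miles' holds; EPIRB battery test 279 days ago vs limit 270 → not met
6. catch-reporting audit 90 days ago vs limit 60 → not met
7. overdue maintenance items 0 ≤ 1 → met
8. condition 'processes catch onboard' does not hold → requirement n/a → met
9. life-raft servicing 84 days ago vs limit 120 → met
10. hull inspection 978 days ago vs limit 730 → not met
Not met: 1, 3, 5, 6, 10

1, 3, 5, 6, 10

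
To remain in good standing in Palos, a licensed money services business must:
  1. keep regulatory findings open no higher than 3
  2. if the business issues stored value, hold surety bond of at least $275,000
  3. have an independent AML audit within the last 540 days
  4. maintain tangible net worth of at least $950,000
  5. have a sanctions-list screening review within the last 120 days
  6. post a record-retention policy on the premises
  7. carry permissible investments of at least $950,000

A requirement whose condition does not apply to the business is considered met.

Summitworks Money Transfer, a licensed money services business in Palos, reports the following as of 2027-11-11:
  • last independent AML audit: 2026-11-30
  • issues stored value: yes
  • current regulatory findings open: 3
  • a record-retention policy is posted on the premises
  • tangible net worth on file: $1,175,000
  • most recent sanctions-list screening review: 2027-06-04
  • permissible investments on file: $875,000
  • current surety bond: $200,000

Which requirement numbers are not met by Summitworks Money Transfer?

1. regulatory findings open 3 ≤ 3 → met
2. condition 'issues stored value' holds; surety bond $200,000 < $275,000 → not met
3. independent AML audit 346 days ago vs limit 540 → met
4. tangible net worth $1,175,000 ≥ $950,000 → met
5. sanctions-list screening review 160 days ago vs limit 120 → not met
6. record-retention policy present → met
7. permissible investments $875,000 < $950,000 → not met
Not met: 2, 5, 7

2, 5, 7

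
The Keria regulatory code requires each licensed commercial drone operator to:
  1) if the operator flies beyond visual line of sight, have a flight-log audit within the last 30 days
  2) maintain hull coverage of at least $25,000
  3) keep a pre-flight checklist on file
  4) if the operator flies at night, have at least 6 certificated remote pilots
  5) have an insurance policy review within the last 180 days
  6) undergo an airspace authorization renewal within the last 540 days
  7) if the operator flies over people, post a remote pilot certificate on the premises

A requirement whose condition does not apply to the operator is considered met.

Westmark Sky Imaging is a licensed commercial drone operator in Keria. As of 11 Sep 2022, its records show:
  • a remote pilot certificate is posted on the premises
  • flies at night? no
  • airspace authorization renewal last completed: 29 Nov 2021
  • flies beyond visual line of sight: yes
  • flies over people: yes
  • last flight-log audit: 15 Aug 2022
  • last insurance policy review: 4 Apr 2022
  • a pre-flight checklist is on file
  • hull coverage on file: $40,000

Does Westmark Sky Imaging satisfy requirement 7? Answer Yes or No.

Yes

7. condition 'flies over people' holds; remote pilot certificate present → met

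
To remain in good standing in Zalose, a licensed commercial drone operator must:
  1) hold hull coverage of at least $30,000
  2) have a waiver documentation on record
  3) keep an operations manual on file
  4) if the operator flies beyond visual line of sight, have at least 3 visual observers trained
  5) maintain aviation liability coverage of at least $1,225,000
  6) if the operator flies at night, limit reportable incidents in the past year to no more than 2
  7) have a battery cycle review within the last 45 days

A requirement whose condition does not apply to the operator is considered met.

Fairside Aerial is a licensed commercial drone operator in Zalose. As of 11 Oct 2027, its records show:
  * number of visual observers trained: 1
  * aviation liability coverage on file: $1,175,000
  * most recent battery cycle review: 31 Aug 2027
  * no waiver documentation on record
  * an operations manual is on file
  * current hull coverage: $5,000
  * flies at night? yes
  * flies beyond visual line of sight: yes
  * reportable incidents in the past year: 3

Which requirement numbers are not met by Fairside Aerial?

1. hull coverage $5,000 < $30,000 → not met
2. waiver documentation absent → not met
3. operations manual present → met
4. condition 'flies beyond visual line of sight' holds; visual observers trained 1 < 3 → not met
5. aviation liability coverage $1,175,000 < $1,225,000 → not met
6. condition 'flies at night' holds; reportable incidents in the past year 3 > 2 → not met
7. battery cycle review 41 days ago vs limit 45 → met
Not met: 1, 2, 4, 5, 6

1, 2, 4, 5, 6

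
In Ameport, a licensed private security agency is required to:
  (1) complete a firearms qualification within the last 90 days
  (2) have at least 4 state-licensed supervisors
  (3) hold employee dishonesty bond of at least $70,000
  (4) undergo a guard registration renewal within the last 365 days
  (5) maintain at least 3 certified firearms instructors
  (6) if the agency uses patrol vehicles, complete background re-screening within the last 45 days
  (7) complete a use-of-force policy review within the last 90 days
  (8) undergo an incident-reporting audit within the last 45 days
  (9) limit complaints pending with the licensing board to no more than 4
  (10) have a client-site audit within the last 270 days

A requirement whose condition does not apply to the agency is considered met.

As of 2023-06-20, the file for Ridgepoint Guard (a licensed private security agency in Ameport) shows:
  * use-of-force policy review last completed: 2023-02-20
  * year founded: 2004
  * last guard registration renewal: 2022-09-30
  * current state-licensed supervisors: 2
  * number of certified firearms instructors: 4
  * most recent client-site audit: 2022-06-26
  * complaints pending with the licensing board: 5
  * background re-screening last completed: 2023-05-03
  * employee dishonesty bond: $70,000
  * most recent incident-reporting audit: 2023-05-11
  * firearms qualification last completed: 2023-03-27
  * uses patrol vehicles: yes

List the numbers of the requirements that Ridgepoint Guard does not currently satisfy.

2, 6, 7, 9, 10

1. firearms qualification 85 days ago vs limit 90 → met
2. state-licensed supervisors 2 < 4 → not met
3. employee dishonesty bond $70,000 ≥ $70,000 → met
4. guard registration renewal 263 days ago vs limit 365 → met
5. certified firearms instructors 4 ≥ 3 → met
6. condition 'uses patrol vehicles' holds; background re-screening 48 days ago vs limit 45 → not met
7. use-of-force policy review 120 days ago vs limit 90 → not met
8. incident-reporting audit 40 days ago vs limit 45 → met
9. complaints pending with the licensing board 5 > 4 → not met
10. client-site audit 359 days ago vs limit 270 → not met
Not met: 2, 6, 7, 9, 10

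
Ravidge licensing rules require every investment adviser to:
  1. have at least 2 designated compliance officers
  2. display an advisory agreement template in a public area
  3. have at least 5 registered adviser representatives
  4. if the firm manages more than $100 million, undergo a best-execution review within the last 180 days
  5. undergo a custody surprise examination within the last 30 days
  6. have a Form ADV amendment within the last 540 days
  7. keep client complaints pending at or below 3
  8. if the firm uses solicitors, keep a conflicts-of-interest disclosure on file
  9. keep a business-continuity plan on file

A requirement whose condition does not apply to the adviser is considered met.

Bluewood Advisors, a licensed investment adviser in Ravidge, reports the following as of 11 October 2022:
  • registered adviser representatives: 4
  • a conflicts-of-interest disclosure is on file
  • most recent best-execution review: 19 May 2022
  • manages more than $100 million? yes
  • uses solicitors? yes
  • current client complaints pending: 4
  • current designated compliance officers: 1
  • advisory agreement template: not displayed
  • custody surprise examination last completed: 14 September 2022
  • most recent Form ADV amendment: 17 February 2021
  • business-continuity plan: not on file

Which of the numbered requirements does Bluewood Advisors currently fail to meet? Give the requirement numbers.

1. designated compliance officers 1 < 2 → not met
2. advisory agreement template absent → not met
3. registered adviser representatives 4 < 5 → not met
4. condition 'manages more than $100 million' holds; best-execution review 145 days ago vs limit 180 → met
5. custody surprise examination 27 days ago vs limit 30 → met
6. Form ADV amendment 601 days ago vs limit 540 → not met
7. client complaints pending 4 > 3 → not met
8. condition 'uses solicitors' holds; conflicts-of-interest disclosure present → met
9. business-continuity plan absent → not met
Not met: 1, 2, 3, 6, 7, 9

1, 2, 3, 6, 7, 9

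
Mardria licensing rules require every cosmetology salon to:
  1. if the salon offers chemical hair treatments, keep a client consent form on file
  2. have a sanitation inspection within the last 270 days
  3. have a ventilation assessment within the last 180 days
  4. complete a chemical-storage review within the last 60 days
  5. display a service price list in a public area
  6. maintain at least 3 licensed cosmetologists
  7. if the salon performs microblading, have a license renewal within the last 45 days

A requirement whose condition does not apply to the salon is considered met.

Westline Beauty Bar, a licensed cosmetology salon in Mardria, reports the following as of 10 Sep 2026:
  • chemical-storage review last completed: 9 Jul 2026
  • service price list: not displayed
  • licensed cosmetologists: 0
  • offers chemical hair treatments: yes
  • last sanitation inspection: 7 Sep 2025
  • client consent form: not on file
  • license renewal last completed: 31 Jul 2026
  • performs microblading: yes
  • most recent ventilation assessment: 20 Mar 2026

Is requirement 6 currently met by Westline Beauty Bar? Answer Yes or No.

6. licensed cosmetologists 0 < 3 → not met

No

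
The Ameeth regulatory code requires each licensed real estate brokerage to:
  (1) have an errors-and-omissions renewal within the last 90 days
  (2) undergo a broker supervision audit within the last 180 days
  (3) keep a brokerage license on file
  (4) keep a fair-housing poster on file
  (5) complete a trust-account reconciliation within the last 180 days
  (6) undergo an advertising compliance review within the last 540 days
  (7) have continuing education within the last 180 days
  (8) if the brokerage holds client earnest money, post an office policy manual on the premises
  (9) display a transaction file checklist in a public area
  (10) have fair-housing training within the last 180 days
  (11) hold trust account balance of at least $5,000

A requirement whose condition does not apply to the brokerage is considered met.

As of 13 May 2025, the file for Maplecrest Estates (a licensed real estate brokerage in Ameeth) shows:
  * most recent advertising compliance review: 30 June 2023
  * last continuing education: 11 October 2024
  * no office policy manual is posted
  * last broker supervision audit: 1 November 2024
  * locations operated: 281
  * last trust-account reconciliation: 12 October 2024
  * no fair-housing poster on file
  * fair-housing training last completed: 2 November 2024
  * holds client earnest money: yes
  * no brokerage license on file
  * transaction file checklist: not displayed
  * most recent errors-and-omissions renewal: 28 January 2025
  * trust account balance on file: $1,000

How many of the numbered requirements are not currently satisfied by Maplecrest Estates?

1. errors-and-omissions renewal 105 days ago vs limit 90 → not met
2. broker supervision audit 193 days ago vs limit 180 → not met
3. brokerage license absent → not met
4. fair-housing poster absent → not met
5. trust-account reconciliation 213 days ago vs limit 180 → not met
6. advertising compliance review 683 days ago vs limit 540 → not met
7. continuing education 214 days ago vs limit 180 → not met
8. condition 'holds client earnest money' holds; office policy manual absent → not met
9. transaction file checklist absent → not met
10. fair-housing training 192 days ago vs limit 180 → not met
11. trust account balance $1,000 < $5,000 → not met
Not met: 11 of 11

11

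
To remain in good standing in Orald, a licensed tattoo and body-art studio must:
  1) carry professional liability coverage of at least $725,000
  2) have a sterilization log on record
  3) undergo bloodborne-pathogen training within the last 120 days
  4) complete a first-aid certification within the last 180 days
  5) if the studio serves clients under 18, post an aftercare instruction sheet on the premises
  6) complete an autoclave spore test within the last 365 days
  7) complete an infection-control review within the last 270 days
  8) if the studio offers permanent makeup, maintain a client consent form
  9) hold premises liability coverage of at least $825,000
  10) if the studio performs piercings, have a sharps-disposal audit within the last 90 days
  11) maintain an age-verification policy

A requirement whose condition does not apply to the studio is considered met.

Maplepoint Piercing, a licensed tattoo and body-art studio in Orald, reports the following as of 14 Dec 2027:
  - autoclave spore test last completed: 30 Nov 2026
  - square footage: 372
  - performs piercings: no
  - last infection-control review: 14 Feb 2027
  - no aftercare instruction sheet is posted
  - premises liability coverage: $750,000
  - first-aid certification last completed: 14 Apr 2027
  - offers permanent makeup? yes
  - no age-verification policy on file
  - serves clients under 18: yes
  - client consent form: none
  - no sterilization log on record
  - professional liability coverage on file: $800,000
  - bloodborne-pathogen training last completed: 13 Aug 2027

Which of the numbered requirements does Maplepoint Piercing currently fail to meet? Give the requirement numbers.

2, 3, 4, 5, 6, 7, 8, 9, 11

1. professional liability coverage $800,000 ≥ $725,000 → met
2. sterilization log absent → not met
3. bloodborne-pathogen training 123 days ago vs limit 120 → not met
4. first-aid certification 244 days ago vs limit 180 → not met
5. condition 'serves clients under 18' holds; aftercare instruction sheet absent → not met
6. autoclave spore test 379 days ago vs limit 365 → not met
7. infection-control review 303 days ago vs limit 270 → not met
8. condition 'offers permanent makeup' holds; client consent form absent → not met
9. premises liability coverage $750,000 < $825,000 → not met
10. condition 'performs piercings' does not hold → requirement n/a → met
11. age-verification policy absent → not met
Not met: 2, 3, 4, 5, 6, 7, 8, 9, 11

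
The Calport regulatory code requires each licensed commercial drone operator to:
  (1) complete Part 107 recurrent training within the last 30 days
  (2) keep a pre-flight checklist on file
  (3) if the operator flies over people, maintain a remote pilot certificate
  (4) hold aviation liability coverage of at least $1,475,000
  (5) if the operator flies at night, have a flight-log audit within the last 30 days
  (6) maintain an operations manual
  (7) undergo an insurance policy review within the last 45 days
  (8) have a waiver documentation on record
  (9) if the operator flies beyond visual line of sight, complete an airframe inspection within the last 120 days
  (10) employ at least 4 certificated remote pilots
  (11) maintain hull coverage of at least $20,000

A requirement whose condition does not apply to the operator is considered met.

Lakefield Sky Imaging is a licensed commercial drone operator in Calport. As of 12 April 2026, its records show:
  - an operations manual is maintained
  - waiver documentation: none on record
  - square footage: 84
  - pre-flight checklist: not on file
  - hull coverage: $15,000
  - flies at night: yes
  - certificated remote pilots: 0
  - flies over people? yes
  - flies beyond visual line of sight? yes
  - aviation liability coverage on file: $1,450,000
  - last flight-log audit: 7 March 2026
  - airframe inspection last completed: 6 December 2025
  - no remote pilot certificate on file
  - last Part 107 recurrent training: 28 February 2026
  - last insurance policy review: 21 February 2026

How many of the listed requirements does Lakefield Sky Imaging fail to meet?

1. Part 107 recurrent training 43 days ago vs limit 30 → not met
2. pre-flight checklist absent → not met
3. condition 'flies over people' holds; remote pilot certificate absent → not met
4. aviation liability coverage $1,450,000 < $1,475,000 → not met
5. condition 'flies at night' holds; flight-log audit 36 days ago vs limit 30 → not met
6. operations manual present → met
7. insurance policy review 50 days ago vs limit 45 → not met
8. waiver documentation absent → not met
9. condition 'flies beyond visual line of sight' holds; airframe inspection 127 days ago vs limit 120 → not met
10. certificated remote pilots 0 < 4 → not met
11. hull coverage $15,000 < $20,000 → not met
Not met: 10 of 11

10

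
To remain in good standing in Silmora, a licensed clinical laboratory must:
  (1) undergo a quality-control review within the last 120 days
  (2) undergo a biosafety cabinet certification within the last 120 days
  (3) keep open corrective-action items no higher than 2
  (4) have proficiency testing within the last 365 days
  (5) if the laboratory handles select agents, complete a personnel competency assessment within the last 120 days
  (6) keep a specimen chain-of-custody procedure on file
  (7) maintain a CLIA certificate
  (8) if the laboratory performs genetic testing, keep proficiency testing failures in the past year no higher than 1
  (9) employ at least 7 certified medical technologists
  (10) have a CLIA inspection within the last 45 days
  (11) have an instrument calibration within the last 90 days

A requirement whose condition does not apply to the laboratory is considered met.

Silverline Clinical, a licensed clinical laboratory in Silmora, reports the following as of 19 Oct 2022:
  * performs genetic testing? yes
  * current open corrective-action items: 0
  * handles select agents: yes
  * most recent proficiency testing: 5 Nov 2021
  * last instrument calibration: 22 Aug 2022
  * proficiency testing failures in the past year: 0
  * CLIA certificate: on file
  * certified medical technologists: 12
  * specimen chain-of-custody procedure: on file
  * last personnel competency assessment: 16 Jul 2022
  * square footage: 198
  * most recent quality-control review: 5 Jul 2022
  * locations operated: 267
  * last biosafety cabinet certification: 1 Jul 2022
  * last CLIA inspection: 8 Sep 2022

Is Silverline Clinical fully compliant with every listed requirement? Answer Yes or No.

1. quality-control review 106 days ago vs limit 120 → met
2. biosafety cabinet certification 110 days ago vs limit 120 → met
3. open corrective-action items 0 ≤ 2 → met
4. proficiency testing 348 days ago vs limit 365 → met
5. condition 'handles select agents' holds; personnel competency assessment 95 days ago vs limit 120 → met
6. specimen chain-of-custody procedure present → met
7. CLIA certificate present → met
8. condition 'performs genetic testing' holds; proficiency testing failures in the past year 0 ≤ 1 → met
9. certified medical technologists 12 ≥ 7 → met
10. CLIA inspection 41 days ago vs limit 45 → met
11. instrument calibration 58 days ago vs limit 90 → met
All met.

Yes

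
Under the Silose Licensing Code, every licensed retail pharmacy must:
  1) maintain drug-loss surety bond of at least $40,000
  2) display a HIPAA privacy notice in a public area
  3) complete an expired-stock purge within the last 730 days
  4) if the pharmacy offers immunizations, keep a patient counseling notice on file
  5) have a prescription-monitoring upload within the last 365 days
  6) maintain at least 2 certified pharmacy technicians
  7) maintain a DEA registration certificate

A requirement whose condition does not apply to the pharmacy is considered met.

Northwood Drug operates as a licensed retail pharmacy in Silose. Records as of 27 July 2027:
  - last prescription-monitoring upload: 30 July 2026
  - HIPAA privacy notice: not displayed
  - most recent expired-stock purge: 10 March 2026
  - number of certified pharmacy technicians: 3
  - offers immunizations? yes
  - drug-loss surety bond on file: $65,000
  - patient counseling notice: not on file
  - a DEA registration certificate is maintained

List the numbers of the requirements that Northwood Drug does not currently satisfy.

1. drug-loss surety bond $65,000 ≥ $40,000 → met
2. HIPAA privacy notice absent → not met
3. expired-stock purge 504 days ago vs limit 730 → met
4. condition 'offers immunizations' holds; patient counseling notice absent → not met
5. prescription-monitoring upload 362 days ago vs limit 365 → met
6. certified pharmacy technicians 3 ≥ 2 → met
7. DEA registration certificate present → met
Not met: 2, 4

2, 4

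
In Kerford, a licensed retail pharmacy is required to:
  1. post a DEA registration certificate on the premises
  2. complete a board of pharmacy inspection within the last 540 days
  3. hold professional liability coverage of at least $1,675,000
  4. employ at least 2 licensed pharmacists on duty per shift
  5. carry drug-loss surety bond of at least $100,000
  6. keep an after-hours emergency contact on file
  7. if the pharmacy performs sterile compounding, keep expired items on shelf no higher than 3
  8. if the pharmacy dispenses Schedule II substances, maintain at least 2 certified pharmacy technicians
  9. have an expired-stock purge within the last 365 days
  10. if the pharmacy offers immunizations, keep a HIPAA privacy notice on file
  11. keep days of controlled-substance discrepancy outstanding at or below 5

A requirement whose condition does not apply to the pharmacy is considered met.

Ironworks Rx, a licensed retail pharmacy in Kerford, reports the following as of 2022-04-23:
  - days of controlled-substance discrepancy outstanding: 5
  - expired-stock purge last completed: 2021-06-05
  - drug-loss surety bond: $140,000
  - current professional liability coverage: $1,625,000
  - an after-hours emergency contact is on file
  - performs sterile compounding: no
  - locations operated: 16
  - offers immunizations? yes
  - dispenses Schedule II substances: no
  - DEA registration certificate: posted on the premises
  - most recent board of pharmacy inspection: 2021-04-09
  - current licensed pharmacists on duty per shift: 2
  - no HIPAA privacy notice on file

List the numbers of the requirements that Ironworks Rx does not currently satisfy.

3, 10

1. DEA registration certificate present → met
2. board of pharmacy inspection 379 days ago vs limit 540 → met
3. professional liability coverage $1,625,000 < $1,675,000 → not met
4. licensed pharmacists on duty per shift 2 ≥ 2 → met
5. drug-loss surety bond $140,000 ≥ $100,000 → met
6. after-hours emergency contact present → met
7. condition 'performs sterile compounding' does not hold → requirement n/a → met
8. condition 'dispenses Schedule II substances' does not hold → requirement n/a → met
9. expired-stock purge 322 days ago vs limit 365 → met
10. condition 'offers immunizations' holds; HIPAA privacy notice absent → not met
11. days of controlled-substance discrepancy outstanding 5 ≤ 5 → met
Not met: 3, 10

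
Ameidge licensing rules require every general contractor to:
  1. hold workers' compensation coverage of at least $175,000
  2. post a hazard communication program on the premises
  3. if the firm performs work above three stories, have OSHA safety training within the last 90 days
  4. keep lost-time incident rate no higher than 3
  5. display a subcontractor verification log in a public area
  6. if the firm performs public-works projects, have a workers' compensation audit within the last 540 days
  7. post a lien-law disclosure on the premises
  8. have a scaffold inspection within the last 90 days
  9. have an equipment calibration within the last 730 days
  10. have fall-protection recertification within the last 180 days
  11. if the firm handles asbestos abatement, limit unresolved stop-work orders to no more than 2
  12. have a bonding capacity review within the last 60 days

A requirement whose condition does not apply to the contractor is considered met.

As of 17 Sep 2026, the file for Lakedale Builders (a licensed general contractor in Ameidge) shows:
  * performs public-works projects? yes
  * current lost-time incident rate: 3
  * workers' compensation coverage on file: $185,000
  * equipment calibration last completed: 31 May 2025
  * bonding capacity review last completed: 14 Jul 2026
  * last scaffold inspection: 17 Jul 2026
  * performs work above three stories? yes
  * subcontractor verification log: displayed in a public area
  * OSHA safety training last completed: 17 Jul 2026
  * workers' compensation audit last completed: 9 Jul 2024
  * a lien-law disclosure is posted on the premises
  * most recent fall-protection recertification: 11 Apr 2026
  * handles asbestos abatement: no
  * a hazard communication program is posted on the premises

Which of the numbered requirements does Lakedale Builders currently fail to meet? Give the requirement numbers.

6, 12

1. workers' compensation coverage $185,000 ≥ $175,000 → met
2. hazard communication program present → met
3. condition 'performs work above three stories' holds; OSHA safety training 62 days ago vs limit 90 → met
4. lost-time incident rate 3 ≤ 3 → met
5. subcontractor verification log present → met
6. condition 'performs public-works projects' holds; workers' compensation audit 800 days ago vs limit 540 → not met
7. lien-law disclosure present → met
8. scaffold inspection 62 days ago vs limit 90 → met
9. equipment calibration 474 days ago vs limit 730 → met
10. fall-protection recertification 159 days ago vs limit 180 → met
11. condition 'handles asbestos abatement' does not hold → requirement n/a → met
12. bonding capacity review 65 days ago vs limit 60 → not met
Not met: 6, 12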